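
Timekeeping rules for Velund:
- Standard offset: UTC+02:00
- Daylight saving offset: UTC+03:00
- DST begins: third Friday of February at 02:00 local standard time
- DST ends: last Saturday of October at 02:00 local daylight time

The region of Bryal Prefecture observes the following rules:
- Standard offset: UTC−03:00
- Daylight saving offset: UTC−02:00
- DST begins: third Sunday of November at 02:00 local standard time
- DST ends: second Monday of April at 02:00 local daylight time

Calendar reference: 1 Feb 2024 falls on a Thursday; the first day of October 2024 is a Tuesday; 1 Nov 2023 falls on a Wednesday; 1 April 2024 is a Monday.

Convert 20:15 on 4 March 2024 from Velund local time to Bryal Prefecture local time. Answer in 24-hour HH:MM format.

15:15

1 February 2024 is a Thursday, so the first Friday is February 2 and the third is February 16.
1 October 2024 is a Tuesday, so Saturdays fall on 5, 12, 19, 26; the last is October 26.
Daylight saving runs 16 February – 26 October; 4 March 2024 is inside that window, so Velund is at UTC+03:00.
20:15 Velund − 3h = 17:15 UTC.
1 November 2023 is a Wednesday, so the first Sunday is November 5 and the third is November 19.
1 April 2024 is a Monday, so the first Monday is April 1 and the second is April 8.
At the standard offset (UTC−03:00), 17:15 UTC − 3h = 14:15 Bryal Prefecture standard time.
The standard-time date in Bryal Prefecture, 4 March 2024, falls between 19 November 2023 and 8 April 2024, so daylight saving is in effect and Bryal Prefecture is at UTC−02:00.
17:15 UTC − 2h = 15:15 Bryal Prefecture.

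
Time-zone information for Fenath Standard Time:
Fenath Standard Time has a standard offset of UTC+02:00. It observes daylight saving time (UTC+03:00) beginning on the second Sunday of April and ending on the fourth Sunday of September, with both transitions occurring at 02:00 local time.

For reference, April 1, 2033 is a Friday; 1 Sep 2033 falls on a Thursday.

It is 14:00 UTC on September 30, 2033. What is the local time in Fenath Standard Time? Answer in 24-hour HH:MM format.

16:00

1 April 2033 is a Friday, so the first Sunday is April 3 and the second is April 10.
1 September 2033 is a Thursday, so the first Sunday is September 4 and the fourth is September 25.
At the standard offset (UTC+02:00), 14:00 UTC + 2h = 16:00 Fenath Standard Time standard time.
The standard-time date in Fenath Standard Time, September 30, 2033, is outside the daylight-saving period (10 April – 25 September), so Fenath Standard Time is on standard time, UTC+02:00.
14:00 UTC + 2h = 16:00 local.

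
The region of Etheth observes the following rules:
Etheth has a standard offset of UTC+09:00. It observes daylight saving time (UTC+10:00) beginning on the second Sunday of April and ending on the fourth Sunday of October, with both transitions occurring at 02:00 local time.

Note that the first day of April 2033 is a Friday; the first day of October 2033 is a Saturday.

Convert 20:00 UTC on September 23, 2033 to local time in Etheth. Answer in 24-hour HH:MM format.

06:00

1 April 2033 is a Friday, so the first Sunday is April 3 and the second is April 10.
1 October 2033 is a Saturday, so the first Sunday is October 2 and the fourth is October 23.
At the standard offset (UTC+09:00), 20:00 UTC + 9h = 05:00 Etheth standard time (rolling into the next day, 24 September 2033).
The standard-time date in Etheth, September 24, 2033, lies within the daylight-saving period (10 April – 23 October), so Etheth is on daylight time, UTC+10:00.
20:00 UTC + 10h = 06:00 local (rolling into the next day, 24 September 2033).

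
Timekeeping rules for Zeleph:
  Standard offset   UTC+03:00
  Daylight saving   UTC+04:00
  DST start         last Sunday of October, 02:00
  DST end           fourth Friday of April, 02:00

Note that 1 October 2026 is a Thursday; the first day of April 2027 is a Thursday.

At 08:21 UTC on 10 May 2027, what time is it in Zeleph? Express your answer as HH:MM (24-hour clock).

11:21

1 October 2026 is a Thursday, so Sundays fall on 4, 11, 18, 25; the last is October 25.
1 April 2027 is a Thursday, so the first Friday is April 2 and the fourth is April 23.
At the standard offset (UTC+03:00), 08:21 UTC + 3h = 11:21 Zeleph standard time.
The standard-time date in Zeleph, 10 May 2027, is outside the daylight-saving period (25 October 2026 – 23 April 2027), so Zeleph is on standard time, UTC+03:00.
08:21 UTC + 3h = 11:21 local.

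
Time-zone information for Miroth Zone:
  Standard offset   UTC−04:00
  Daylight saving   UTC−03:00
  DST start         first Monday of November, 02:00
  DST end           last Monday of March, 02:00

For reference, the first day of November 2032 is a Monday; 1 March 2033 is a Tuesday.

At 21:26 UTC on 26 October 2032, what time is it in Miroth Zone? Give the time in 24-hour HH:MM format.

1 November 2032 is a Monday, so the first Monday is November 1.
1 March 2033 is a Tuesday, so Mondays fall on 7, 14, 21, 28; the last is March 28.
At the standard offset (UTC−04:00), 21:26 UTC − 4h = 17:26 Miroth Zone standard time.
The standard-time date in Miroth Zone, 26 October 2032, is outside the daylight-saving period (1 November 2032 – 28 March 2033), so Miroth Zone is on standard time, UTC−04:00.
21:26 UTC − 4h = 17:26 local.

17:26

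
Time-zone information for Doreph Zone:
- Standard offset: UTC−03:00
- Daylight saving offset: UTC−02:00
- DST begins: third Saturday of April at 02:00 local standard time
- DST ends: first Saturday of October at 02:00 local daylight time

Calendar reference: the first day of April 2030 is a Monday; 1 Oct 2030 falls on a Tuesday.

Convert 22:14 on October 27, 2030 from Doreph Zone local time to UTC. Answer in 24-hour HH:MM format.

01:14

1 April 2030 is a Monday, so the first Saturday is April 6 and the third is April 20.
1 October 2030 is a Tuesday, so the first Saturday is October 5.
Daylight saving runs 20 April – 5 October; October 27, 2030 is outside that window, so Doreph Zone is on standard time at UTC−03:00.
22:14 local + 3h = 01:14 UTC (rolling into the next day, 28 October 2030).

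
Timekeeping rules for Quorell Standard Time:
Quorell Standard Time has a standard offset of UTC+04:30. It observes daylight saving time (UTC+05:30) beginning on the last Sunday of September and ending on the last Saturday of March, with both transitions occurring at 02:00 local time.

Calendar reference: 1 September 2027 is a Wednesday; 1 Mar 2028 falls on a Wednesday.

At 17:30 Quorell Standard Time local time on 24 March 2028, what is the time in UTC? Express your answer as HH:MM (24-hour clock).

1 September 2027 is a Wednesday, so Sundays fall on 5, 12, 19, 26; the last is September 26.
1 March 2028 is a Wednesday, so Saturdays fall on 4, 11, 18, 25; the last is March 25.
Daylight saving runs 26 September 2027 – 25 March 2028; 24 March 2028 is inside that window, so Quorell Standard Time is at UTC+05:30.
17:30 local − 5h30m = 12:00 UTC.

12:00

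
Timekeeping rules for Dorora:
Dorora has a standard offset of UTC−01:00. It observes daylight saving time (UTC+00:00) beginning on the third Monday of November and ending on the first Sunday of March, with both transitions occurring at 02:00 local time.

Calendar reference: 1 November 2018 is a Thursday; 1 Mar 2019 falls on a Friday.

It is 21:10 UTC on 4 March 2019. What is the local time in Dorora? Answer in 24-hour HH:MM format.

1 November 2018 is a Thursday, so the first Monday is November 5 and the third is November 19.
1 March 2019 is a Friday, so the first Sunday is March 3.
At the standard offset (UTC−01:00), 21:10 UTC − 1h = 20:10 Dorora standard time.
Daylight saving runs 19 November 2018 – 3 March 2019; the standard-time date in Dorora, 4 March 2019, is outside that window, so Dorora is on standard time at UTC−01:00.
21:10 UTC − 1h = 20:10 local.

20:10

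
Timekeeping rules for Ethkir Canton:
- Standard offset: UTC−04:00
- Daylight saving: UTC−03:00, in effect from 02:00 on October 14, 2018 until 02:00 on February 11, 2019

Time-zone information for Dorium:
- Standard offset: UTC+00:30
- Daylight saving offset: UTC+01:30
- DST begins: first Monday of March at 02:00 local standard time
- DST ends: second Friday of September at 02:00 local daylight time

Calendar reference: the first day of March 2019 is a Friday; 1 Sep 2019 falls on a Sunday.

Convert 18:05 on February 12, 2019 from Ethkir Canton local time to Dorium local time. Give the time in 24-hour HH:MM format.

22:35

February 12, 2019 is outside the daylight-saving period (14 October 2018 – 11 February 2019), so Ethkir Canton is on standard time, UTC−04:00.
18:05 Ethkir Canton + 4h = 22:05 UTC.
1 March 2019 is a Friday, so the first Monday is March 4.
1 September 2019 is a Sunday, so the first Friday is September 6 and the second is September 13.
At the standard offset (UTC+00:30), 22:05 UTC + 0h30m = 22:35 Dorium standard time.
Daylight saving runs 4 March – 13 September; the standard-time date in Dorium, February 12, 2019, is outside that window, so Dorium is on standard time at UTC+00:30.
22:05 UTC + 0h30m = 22:35 Dorium.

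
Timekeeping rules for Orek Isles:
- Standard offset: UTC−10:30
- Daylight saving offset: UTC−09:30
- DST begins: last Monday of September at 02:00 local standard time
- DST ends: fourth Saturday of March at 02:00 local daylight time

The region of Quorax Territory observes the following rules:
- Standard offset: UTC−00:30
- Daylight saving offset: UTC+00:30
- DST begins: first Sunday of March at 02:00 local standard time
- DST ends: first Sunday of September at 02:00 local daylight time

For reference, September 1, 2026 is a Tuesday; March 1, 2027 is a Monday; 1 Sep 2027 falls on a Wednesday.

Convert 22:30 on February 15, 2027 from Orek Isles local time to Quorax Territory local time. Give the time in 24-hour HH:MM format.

1 September 2026 is a Tuesday, so Mondays fall on 7, 14, 21, 28; the last is September 28.
1 March 2027 is a Monday, so the first Saturday is March 6 and the fourth is March 27.
February 15, 2027 falls between 28 September 2026 and 27 March 2027, so daylight saving is in effect and Orek Isles is at UTC−09:30.
22:30 Orek Isles + 9h30m = 08:00 UTC (rolling into the next day, 16 February 2027).
1 March 2027 is a Monday, so the first Sunday is March 7.
1 September 2027 is a Wednesday, so the first Sunday is September 5.
At the standard offset (UTC−00:30), 08:00 UTC − 0h30m = 07:30 Quorax Territory standard time.
The standard-time date in Quorax Territory, February 16, 2027, is outside the daylight-saving period (7 March – 5 September), so Quorax Territory is on standard time, UTC−00:30.
08:00 UTC − 0h30m = 07:30 Quorax Territory.

07:30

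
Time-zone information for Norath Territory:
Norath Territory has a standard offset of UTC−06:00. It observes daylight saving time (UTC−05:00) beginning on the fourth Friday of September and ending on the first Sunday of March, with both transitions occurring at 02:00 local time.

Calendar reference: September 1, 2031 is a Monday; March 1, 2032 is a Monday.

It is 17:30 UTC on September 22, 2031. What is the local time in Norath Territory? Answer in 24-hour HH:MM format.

11:30

1 September 2031 is a Monday, so the first Friday is September 5 and the fourth is September 26.
1 March 2032 is a Monday, so the first Sunday is March 7.
At the standard offset (UTC−06:00), 17:30 UTC − 6h = 11:30 Norath Territory standard time.
Daylight saving runs 26 September 2031 – 7 March 2032; the standard-time date in Norath Territory, September 22, 2031, is outside that window, so Norath Territory is on standard time at UTC−06:00.
17:30 UTC − 6h = 11:30 local.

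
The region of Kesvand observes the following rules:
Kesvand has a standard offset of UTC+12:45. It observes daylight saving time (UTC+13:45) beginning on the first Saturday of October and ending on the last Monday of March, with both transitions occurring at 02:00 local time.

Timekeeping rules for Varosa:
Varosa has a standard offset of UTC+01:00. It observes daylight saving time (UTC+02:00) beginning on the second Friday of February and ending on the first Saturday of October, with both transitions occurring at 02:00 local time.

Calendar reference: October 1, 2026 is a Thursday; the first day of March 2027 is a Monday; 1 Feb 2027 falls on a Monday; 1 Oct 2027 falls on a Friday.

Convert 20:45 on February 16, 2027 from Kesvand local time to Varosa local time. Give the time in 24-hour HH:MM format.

1 October 2026 is a Thursday, so the first Saturday is October 3.
1 March 2027 is a Monday, so Mondays fall on 1, 8, 15, 22, 29; the last is March 29.
Daylight saving runs 3 October 2026 – 29 March 2027; February 16, 2027 is inside that window, so Kesvand is at UTC+13:45.
20:45 Kesvand − 13h45m = 07:00 UTC.
1 February 2027 is a Monday, so the first Friday is February 5 and the second is February 12.
1 October 2027 is a Friday, so the first Saturday is October 2.
At the standard offset (UTC+01:00), 07:00 UTC + 1h = 08:00 Varosa standard time.
Daylight saving runs 12 February – 2 October; the standard-time date in Varosa, February 16, 2027, is inside that window, so Varosa is at UTC+02:00.
07:00 UTC + 2h = 09:00 Varosa.

09:00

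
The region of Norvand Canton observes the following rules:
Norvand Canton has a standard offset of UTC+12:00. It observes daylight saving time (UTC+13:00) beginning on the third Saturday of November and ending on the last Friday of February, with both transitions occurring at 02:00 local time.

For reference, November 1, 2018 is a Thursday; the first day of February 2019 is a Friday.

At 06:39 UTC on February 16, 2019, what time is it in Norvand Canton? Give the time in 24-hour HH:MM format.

19:39

1 November 2018 is a Thursday, so the first Saturday is November 3 and the third is November 17.
1 February 2019 is a Friday, so Fridays fall on 1, 8, 15, 22; the last is February 22.
At the standard offset (UTC+12:00), 06:39 UTC + 12h = 18:39 Norvand Canton standard time.
The standard-time date in Norvand Canton, February 16, 2019, falls between 17 November 2018 and 22 February 2019, so daylight saving is in effect and Norvand Canton is at UTC+13:00.
06:39 UTC + 13h = 19:39 local.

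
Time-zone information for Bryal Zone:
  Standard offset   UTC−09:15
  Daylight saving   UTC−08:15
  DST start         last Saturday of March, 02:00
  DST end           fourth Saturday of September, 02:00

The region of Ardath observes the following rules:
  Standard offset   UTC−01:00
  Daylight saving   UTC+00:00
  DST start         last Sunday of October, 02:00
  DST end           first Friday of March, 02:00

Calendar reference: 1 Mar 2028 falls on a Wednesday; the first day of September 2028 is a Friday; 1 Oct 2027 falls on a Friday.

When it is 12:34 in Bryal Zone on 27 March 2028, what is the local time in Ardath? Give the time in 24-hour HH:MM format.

1 March 2028 is a Wednesday, so Saturdays fall on 4, 11, 18, 25; the last is March 25.
1 September 2028 is a Friday, so the first Saturday is September 2 and the fourth is September 23.
27 March 2028 falls between 25 March and 23 September, so daylight saving is in effect and Bryal Zone is at UTC−08:15.
12:34 Bryal Zone + 8h15m = 20:49 UTC.
1 October 2027 is a Friday, so Sundays fall on 3, 10, 17, 24, 31; the last is October 31.
1 March 2028 is a Wednesday, so the first Friday is March 3.
At the standard offset (UTC−01:00), 20:49 UTC − 1h = 19:49 Ardath standard time.
The standard-time date in Ardath, 27 March 2028, does not fall between 31 October 2027 and 3 March 2028, so daylight saving is not in effect and Ardath is at UTC−01:00.
20:49 UTC − 1h = 19:49 Ardath.

19:49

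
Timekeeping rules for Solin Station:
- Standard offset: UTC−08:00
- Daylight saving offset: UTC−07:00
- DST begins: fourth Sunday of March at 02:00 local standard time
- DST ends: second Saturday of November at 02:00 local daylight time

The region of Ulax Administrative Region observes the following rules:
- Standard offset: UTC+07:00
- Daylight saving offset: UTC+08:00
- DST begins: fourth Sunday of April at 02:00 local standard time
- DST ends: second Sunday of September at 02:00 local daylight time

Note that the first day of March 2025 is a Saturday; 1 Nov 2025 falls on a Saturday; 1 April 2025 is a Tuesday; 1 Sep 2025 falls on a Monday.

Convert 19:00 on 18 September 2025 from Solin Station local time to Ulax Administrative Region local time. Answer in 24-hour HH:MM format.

09:00

1 March 2025 is a Saturday, so the first Sunday is March 2 and the fourth is March 23.
1 November 2025 is a Saturday, so the first Saturday is November 1 and the second is November 8.
Daylight saving runs 23 March – 8 November; 18 September 2025 is inside that window, so Solin Station is at UTC−07:00.
19:00 Solin Station + 7h = 02:00 UTC (rolling into the next day, 19 September 2025).
1 April 2025 is a Tuesday, so the first Sunday is April 6 and the fourth is April 27.
1 September 2025 is a Monday, so the first Sunday is September 7 and the second is September 14.
At the standard offset (UTC+07:00), 02:00 UTC + 7h = 09:00 Ulax Administrative Region standard time.
The standard-time date in Ulax Administrative Region, 19 September 2025, is outside the daylight-saving period (27 April – 14 September), so Ulax Administrative Region is on standard time, UTC+07:00.
02:00 UTC + 7h = 09:00 Ulax Administrative Region.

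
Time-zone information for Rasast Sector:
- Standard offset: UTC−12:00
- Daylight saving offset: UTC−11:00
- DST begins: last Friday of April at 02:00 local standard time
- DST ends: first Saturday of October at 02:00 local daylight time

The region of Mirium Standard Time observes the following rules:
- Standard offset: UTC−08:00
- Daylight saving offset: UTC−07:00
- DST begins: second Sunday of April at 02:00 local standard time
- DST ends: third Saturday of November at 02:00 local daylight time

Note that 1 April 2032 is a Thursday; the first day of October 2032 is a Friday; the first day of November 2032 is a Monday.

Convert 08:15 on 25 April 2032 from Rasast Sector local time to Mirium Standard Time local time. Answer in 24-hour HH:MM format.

13:15

1 April 2032 is a Thursday, so Fridays fall on 2, 9, 16, 23, 30; the last is April 30.
1 October 2032 is a Friday, so the first Saturday is October 2.
Daylight saving runs 30 April – 2 October; 25 April 2032 is outside that window, so Rasast Sector is on standard time at UTC−12:00.
08:15 Rasast Sector + 12h = 20:15 UTC.
1 April 2032 is a Thursday, so the first Sunday is April 4 and the second is April 11.
1 November 2032 is a Monday, so the first Saturday is November 6 and the third is November 20.
At the standard offset (UTC−08:00), 20:15 UTC − 8h = 12:15 Mirium Standard Time standard time.
Daylight saving runs 11 April – 20 November; the standard-time date in Mirium Standard Time, 25 April 2032, is inside that window, so Mirium Standard Time is at UTC−07:00.
20:15 UTC − 7h = 13:15 Mirium Standard Time.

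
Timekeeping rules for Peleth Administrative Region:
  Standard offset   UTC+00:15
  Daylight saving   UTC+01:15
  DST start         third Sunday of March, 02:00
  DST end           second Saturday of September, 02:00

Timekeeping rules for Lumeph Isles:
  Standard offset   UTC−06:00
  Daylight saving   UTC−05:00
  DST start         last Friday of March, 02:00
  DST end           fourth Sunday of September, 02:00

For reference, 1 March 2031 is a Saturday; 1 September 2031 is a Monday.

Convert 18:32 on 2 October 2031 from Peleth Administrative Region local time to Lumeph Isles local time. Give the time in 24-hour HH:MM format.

12:17

1 March 2031 is a Saturday, so the first Sunday is March 2 and the third is March 16.
1 September 2031 is a Monday, so the first Saturday is September 6 and the second is September 13.
2 October 2031 does not fall between 16 March and 13 September, so daylight saving is not in effect and Peleth Administrative Region is at UTC+00:15.
18:32 Peleth Administrative Region − 0h15m = 18:17 UTC.
1 March 2031 is a Saturday, so Fridays fall on 7, 14, 21, 28; the last is March 28.
1 September 2031 is a Monday, so the first Sunday is September 7 and the fourth is September 28.
At the standard offset (UTC−06:00), 18:17 UTC − 6h = 12:17 Lumeph Isles standard time.
Daylight saving runs 28 March – 28 September; the standard-time date in Lumeph Isles, 2 October 2031, is outside that window, so Lumeph Isles is on standard time at UTC−06:00.
18:17 UTC − 6h = 12:17 Lumeph Isles.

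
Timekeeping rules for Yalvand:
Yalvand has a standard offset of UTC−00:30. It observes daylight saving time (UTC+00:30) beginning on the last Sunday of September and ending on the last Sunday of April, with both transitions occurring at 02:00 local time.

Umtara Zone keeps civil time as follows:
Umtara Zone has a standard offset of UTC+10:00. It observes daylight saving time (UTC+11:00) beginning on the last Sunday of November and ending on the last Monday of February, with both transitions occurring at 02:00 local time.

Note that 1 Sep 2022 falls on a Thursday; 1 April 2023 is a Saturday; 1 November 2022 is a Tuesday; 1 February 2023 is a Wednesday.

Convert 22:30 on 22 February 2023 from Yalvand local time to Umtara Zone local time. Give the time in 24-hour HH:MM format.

09:00

1 September 2022 is a Thursday, so Sundays fall on 4, 11, 18, 25; the last is September 25.
1 April 2023 is a Saturday, so Sundays fall on 2, 9, 16, 23, 30; the last is April 30.
22 February 2023 falls between 25 September 2022 and 30 April 2023, so daylight saving is in effect and Yalvand is at UTC+00:30.
22:30 Yalvand − 0h30m = 22:00 UTC.
1 November 2022 is a Tuesday, so Sundays fall on 6, 13, 20, 27; the last is November 27.
1 February 2023 is a Wednesday, so Mondays fall on 6, 13, 20, 27; the last is February 27.
At the standard offset (UTC+10:00), 22:00 UTC + 10h = 08:00 Umtara Zone standard time (rolling into the next day, 23 February 2023).
The standard-time date in Umtara Zone, 23 February 2023, falls between 27 November 2022 and 27 February 2023, so daylight saving is in effect and Umtara Zone is at UTC+11:00.
22:00 UTC + 11h = 09:00 Umtara Zone (rolling into the next day, 23 February 2023).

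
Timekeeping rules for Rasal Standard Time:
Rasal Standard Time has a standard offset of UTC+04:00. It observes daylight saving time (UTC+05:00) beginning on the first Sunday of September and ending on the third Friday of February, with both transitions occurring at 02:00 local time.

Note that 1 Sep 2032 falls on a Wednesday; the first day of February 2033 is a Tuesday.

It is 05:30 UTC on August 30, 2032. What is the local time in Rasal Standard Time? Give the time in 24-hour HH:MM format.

1 September 2032 is a Wednesday, so the first Sunday is September 5.
1 February 2033 is a Tuesday, so the first Friday is February 4 and the third is February 18.
At the standard offset (UTC+04:00), 05:30 UTC + 4h = 09:30 Rasal Standard Time standard time.
Daylight saving runs 5 September 2032 – 18 February 2033; the standard-time date in Rasal Standard Time, August 30, 2032, is outside that window, so Rasal Standard Time is on standard time at UTC+04:00.
05:30 UTC + 4h = 09:30 local.

09:30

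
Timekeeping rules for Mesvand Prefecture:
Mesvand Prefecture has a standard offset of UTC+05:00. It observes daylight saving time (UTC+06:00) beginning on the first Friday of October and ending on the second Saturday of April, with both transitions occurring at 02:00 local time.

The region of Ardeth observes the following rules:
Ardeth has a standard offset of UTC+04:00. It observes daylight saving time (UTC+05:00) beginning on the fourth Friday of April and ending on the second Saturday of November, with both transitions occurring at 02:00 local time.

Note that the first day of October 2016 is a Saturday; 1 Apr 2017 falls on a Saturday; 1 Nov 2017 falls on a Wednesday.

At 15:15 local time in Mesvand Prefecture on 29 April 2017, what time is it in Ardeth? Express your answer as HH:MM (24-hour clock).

1 October 2016 is a Saturday, so the first Friday is October 7.
1 April 2017 is a Saturday, so the first Saturday is April 1 and the second is April 8.
29 April 2017 is outside the daylight-saving period (7 October 2016 – 8 April 2017), so Mesvand Prefecture is on standard time, UTC+05:00.
15:15 Mesvand Prefecture − 5h = 10:15 UTC.
1 April 2017 is a Saturday, so the first Friday is April 7 and the fourth is April 28.
1 November 2017 is a Wednesday, so the first Saturday is November 4 and the second is November 11.
At the standard offset (UTC+04:00), 10:15 UTC + 4h = 14:15 Ardeth standard time.
The standard-time date in Ardeth, 29 April 2017, lies within the daylight-saving period (28 April – 11 November), so Ardeth is on daylight time, UTC+05:00.
10:15 UTC + 5h = 15:15 Ardeth.

15:15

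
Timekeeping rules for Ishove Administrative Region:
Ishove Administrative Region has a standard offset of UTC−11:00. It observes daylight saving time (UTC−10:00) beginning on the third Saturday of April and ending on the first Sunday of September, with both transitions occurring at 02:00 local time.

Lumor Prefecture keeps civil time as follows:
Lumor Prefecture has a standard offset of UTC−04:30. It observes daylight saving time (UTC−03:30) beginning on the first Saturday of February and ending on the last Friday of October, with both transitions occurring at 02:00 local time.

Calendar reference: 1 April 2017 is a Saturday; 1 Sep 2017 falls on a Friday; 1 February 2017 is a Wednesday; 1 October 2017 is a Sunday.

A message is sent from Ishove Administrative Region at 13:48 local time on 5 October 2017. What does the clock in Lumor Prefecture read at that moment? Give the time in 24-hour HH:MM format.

1 April 2017 is a Saturday, so the first Saturday is April 1 and the third is April 15.
1 September 2017 is a Friday, so the first Sunday is September 3.
Daylight saving runs 15 April – 3 September; 5 October 2017 is outside that window, so Ishove Administrative Region is on standard time at UTC−11:00.
13:48 Ishove Administrative Region + 11h = 00:48 UTC (rolling into the next day, 6 October 2017).
1 February 2017 is a Wednesday, so the first Saturday is February 4.
1 October 2017 is a Sunday, so Fridays fall on 6, 13, 20, 27; the last is October 27.
At the standard offset (UTC−04:30), 00:48 UTC − 4h30m = 20:18 Lumor Prefecture standard time (rolling into the previous day, 5 October 2017).
The standard-time date in Lumor Prefecture, 5 October 2017, lies within the daylight-saving period (4 February – 27 October), so Lumor Prefecture is on daylight time, UTC−03:30.
00:48 UTC − 3h30m = 21:18 Lumor Prefecture (rolling into the previous day, 5 October 2017).

21:18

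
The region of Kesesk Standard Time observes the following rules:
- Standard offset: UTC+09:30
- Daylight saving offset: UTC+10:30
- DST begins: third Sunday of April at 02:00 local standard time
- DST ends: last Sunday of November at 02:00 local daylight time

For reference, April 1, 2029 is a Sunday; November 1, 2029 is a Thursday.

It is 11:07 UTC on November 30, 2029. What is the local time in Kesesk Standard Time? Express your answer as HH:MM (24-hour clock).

20:37

1 April 2029 is a Sunday, so the first Sunday is April 1 and the third is April 15.
1 November 2029 is a Thursday, so Sundays fall on 4, 11, 18, 25; the last is November 25.
At the standard offset (UTC+09:30), 11:07 UTC + 9h30m = 20:37 Kesesk Standard Time standard time.
Daylight saving runs 15 April – 25 November; the standard-time date in Kesesk Standard Time, November 30, 2029, is outside that window, so Kesesk Standard Time is on standard time at UTC+09:30.
11:07 UTC + 9h30m = 20:37 local.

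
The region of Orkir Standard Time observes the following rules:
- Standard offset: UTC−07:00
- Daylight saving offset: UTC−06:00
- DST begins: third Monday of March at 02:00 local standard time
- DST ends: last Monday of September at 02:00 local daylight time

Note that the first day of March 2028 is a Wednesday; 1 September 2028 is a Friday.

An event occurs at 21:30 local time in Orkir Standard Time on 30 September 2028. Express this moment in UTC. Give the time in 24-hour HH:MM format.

04:30

1 March 2028 is a Wednesday, so the first Monday is March 6 and the third is March 20.
1 September 2028 is a Friday, so Mondays fall on 4, 11, 18, 25; the last is September 25.
Daylight saving runs 20 March – 25 September; 30 September 2028 is outside that window, so Orkir Standard Time is on standard time at UTC−07:00.
21:30 local + 7h = 04:30 UTC (rolling into the next day, 1 October 2028).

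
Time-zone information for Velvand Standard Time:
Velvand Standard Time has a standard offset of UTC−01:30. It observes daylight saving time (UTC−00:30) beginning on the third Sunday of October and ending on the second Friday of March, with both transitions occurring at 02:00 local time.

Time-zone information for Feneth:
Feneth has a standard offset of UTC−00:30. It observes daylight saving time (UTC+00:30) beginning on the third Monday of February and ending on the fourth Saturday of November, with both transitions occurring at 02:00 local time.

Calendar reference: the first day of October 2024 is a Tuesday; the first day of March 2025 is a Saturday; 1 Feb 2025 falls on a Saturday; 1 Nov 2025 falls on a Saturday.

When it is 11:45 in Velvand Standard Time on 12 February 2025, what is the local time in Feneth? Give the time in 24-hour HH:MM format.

1 October 2024 is a Tuesday, so the first Sunday is October 6 and the third is October 20.
1 March 2025 is a Saturday, so the first Friday is March 7 and the second is March 14.
Daylight saving runs 20 October 2024 – 14 March 2025; 12 February 2025 is inside that window, so Velvand Standard Time is at UTC−00:30.
11:45 Velvand Standard Time + 0h30m = 12:15 UTC.
1 February 2025 is a Saturday, so the first Monday is February 3 and the third is February 17.
1 November 2025 is a Saturday, so the first Saturday is November 1 and the fourth is November 22.
At the standard offset (UTC−00:30), 12:15 UTC − 0h30m = 11:45 Feneth standard time.
The standard-time date in Feneth, 12 February 2025, does not fall between 17 February and 22 November, so daylight saving is not in effect and Feneth is at UTC−00:30.
12:15 UTC − 0h30m = 11:45 Feneth.

11:45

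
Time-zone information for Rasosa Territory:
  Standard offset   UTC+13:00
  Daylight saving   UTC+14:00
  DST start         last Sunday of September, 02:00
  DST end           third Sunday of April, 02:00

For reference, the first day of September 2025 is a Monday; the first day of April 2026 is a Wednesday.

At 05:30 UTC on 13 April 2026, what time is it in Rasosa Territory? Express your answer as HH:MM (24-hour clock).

1 September 2025 is a Monday, so Sundays fall on 7, 14, 21, 28; the last is September 28.
1 April 2026 is a Wednesday, so the first Sunday is April 5 and the third is April 19.
At the standard offset (UTC+13:00), 05:30 UTC + 13h = 18:30 Rasosa Territory standard time.
Daylight saving runs 28 September 2025 – 19 April 2026; the standard-time date in Rasosa Territory, 13 April 2026, is inside that window, so Rasosa Territory is at UTC+14:00.
05:30 UTC + 14h = 19:30 local.

19:30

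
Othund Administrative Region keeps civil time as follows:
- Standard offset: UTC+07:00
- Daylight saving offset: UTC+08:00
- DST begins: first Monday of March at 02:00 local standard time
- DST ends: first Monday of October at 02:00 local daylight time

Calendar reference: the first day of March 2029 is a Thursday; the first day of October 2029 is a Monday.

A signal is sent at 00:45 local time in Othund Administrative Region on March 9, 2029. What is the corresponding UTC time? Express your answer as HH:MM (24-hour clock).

16:45

1 March 2029 is a Thursday, so the first Monday is March 5.
1 October 2029 is a Monday, so the first Monday is October 1.
Daylight saving runs 5 March – 1 October; March 9, 2029 is inside that window, so Othund Administrative Region is at UTC+08:00.
00:45 local − 8h = 16:45 UTC (rolling into the previous day, 8 March 2029).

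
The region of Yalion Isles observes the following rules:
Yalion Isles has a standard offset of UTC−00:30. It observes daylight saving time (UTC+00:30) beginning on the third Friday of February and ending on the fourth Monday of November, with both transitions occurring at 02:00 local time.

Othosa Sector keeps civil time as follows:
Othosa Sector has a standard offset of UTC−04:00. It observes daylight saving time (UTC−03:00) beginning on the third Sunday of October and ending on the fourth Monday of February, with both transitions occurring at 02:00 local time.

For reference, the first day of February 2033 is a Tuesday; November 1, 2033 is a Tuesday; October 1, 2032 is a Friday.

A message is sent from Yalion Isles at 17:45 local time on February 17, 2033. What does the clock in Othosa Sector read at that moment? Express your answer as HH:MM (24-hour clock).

1 February 2033 is a Tuesday, so the first Friday is February 4 and the third is February 18.
1 November 2033 is a Tuesday, so the first Monday is November 7 and the fourth is November 28.
February 17, 2033 is outside the daylight-saving period (18 February – 28 November), so Yalion Isles is on standard time, UTC−00:30.
17:45 Yalion Isles + 0h30m = 18:15 UTC.
1 October 2032 is a Friday, so the first Sunday is October 3 and the third is October 17.
1 February 2033 is a Tuesday, so the first Monday is February 7 and the fourth is February 28.
At the standard offset (UTC−04:00), 18:15 UTC − 4h = 14:15 Othosa Sector standard time.
The standard-time date in Othosa Sector, February 17, 2033, falls between 17 October 2032 and 28 February 2033, so daylight saving is in effect and Othosa Sector is at UTC−03:00.
18:15 UTC − 3h = 15:15 Othosa Sector.

15:15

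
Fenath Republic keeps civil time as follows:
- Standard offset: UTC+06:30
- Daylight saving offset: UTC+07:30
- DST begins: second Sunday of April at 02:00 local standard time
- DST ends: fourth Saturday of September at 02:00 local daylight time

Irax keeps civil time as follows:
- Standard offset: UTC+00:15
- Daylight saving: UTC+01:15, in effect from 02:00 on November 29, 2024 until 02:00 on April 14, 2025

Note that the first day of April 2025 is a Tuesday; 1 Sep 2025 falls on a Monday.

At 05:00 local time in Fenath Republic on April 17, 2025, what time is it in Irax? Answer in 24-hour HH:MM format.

1 April 2025 is a Tuesday, so the first Sunday is April 6 and the second is April 13.
1 September 2025 is a Monday, so the first Saturday is September 6 and the fourth is September 27.
April 17, 2025 falls between 13 April and 27 September, so daylight saving is in effect and Fenath Republic is at UTC+07:30.
05:00 Fenath Republic − 7h30m = 21:30 UTC (rolling into the previous day, 16 April 2025).
At the standard offset (UTC+00:15), 21:30 UTC + 0h15m = 21:45 Irax standard time.
The standard-time date in Irax, April 16, 2025, does not fall between 29 November 2024 and 14 April 2025, so daylight saving is not in effect and Irax is at UTC+00:15.
21:30 UTC + 0h15m = 21:45 Irax.

21:45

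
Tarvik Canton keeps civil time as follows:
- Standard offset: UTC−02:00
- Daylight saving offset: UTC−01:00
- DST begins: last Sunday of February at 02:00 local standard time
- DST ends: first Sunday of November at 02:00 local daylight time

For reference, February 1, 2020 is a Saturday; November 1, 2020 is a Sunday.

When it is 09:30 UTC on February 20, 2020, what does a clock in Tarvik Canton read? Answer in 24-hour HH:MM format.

07:30

1 February 2020 is a Saturday, so Sundays fall on 2, 9, 16, 23; the last is February 23.
1 November 2020 is a Sunday, so the first Sunday is November 1.
At the standard offset (UTC−02:00), 09:30 UTC − 2h = 07:30 Tarvik Canton standard time.
The standard-time date in Tarvik Canton, February 20, 2020, does not fall between 23 February and 1 November, so daylight saving is not in effect and Tarvik Canton is at UTC−02:00.
09:30 UTC − 2h = 07:30 local.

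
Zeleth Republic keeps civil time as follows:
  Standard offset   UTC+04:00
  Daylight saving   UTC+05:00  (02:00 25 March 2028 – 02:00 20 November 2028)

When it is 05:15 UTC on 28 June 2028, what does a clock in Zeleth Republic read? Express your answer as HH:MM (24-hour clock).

10:15

At the standard offset (UTC+04:00), 05:15 UTC + 4h = 09:15 Zeleth Republic standard time.
Daylight saving runs 25 March – 20 November; the standard-time date in Zeleth Republic, 28 June 2028, is inside that window, so Zeleth Republic is at UTC+05:00.
05:15 UTC + 5h = 10:15 local.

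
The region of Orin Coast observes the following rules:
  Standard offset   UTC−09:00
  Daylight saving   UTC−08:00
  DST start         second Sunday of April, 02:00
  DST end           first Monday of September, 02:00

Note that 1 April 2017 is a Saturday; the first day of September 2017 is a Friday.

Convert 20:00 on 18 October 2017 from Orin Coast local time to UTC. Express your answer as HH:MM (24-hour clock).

1 April 2017 is a Saturday, so the first Sunday is April 2 and the second is April 9.
1 September 2017 is a Friday, so the first Monday is September 4.
18 October 2017 does not fall between 9 April and 4 September, so daylight saving is not in effect and Orin Coast is at UTC−09:00.
20:00 local + 9h = 05:00 UTC (rolling into the next day, 19 October 2017).

05:00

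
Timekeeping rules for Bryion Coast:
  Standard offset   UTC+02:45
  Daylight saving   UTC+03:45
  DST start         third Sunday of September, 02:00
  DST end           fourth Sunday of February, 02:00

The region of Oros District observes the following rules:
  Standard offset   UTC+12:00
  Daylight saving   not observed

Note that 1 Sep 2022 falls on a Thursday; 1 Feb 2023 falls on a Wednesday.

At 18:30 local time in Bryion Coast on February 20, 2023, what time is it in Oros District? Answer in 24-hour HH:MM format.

02:45

1 September 2022 is a Thursday, so the first Sunday is September 4 and the third is September 18.
1 February 2023 is a Wednesday, so the first Sunday is February 5 and the fourth is February 26.
February 20, 2023 falls between 18 September 2022 and 26 February 2023, so daylight saving is in effect and Bryion Coast is at UTC+03:45.
18:30 Bryion Coast − 3h45m = 14:45 UTC.
Oros District stays on UTC+12:00 all year.
14:45 UTC + 12h = 02:45 Oros District (rolling into the next day, 21 February 2023).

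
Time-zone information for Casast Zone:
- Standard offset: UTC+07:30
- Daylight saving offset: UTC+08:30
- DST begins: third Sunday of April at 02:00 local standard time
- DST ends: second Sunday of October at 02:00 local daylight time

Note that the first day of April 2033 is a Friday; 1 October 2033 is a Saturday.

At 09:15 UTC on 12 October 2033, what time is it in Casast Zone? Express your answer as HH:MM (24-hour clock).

1 April 2033 is a Friday, so the first Sunday is April 3 and the third is April 17.
1 October 2033 is a Saturday, so the first Sunday is October 2 and the second is October 9.
At the standard offset (UTC+07:30), 09:15 UTC + 7h30m = 16:45 Casast Zone standard time.
The standard-time date in Casast Zone, 12 October 2033, does not fall between 17 April and 9 October, so daylight saving is not in effect and Casast Zone is at UTC+07:30.
09:15 UTC + 7h30m = 16:45 local.

16:45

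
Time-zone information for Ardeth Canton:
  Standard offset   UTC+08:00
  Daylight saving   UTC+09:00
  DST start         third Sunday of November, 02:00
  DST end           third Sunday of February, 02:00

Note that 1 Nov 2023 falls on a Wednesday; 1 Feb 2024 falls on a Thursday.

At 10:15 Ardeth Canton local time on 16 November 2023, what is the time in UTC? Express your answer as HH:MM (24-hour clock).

02:15

1 November 2023 is a Wednesday, so the first Sunday is November 5 and the third is November 19.
1 February 2024 is a Thursday, so the first Sunday is February 4 and the third is February 18.
Daylight saving runs 19 November 2023 – 18 February 2024; 16 November 2023 is outside that window, so Ardeth Canton is on standard time at UTC+08:00.
10:15 local − 8h = 02:15 UTC.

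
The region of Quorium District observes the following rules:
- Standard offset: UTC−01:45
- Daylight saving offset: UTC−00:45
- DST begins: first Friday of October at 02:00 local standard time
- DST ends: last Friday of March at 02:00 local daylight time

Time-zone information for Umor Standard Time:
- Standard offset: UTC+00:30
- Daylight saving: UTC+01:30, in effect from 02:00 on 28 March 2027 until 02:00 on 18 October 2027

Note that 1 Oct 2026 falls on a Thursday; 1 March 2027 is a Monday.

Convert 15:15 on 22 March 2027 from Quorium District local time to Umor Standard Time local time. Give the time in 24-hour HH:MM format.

1 October 2026 is a Thursday, so the first Friday is October 2.
1 March 2027 is a Monday, so Fridays fall on 5, 12, 19, 26; the last is March 26.
22 March 2027 falls between 2 October 2026 and 26 March 2027, so daylight saving is in effect and Quorium District is at UTC−00:45.
15:15 Quorium District + 0h45m = 16:00 UTC.
At the standard offset (UTC+00:30), 16:00 UTC + 0h30m = 16:30 Umor Standard Time standard time.
The standard-time date in Umor Standard Time, 22 March 2027, does not fall between 28 March and 18 October, so daylight saving is not in effect and Umor Standard Time is at UTC+00:30.
16:00 UTC + 0h30m = 16:30 Umor Standard Time.

16:30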